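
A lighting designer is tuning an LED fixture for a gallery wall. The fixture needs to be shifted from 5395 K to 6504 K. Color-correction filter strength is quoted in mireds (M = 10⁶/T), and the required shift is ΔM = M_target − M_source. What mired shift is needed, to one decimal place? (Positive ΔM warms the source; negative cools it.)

-31.6 mireds

M_source = 10⁶/5395 = 185.357; M_target = 10⁶/6504 = 153.752.
ΔM = 153.752 − 185.357 = -31.605 → -31.6 mireds, a cooling shift.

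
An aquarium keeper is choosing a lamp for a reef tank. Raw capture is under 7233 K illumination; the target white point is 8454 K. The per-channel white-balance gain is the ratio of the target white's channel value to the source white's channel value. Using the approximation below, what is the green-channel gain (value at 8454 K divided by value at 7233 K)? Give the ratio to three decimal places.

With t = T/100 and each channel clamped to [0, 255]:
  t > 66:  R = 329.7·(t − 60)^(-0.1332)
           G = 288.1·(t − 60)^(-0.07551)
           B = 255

At 7233 K (t = 72.33):
  G = 288.1·(72.33 − 60)^(-0.07551) = 288.1·12.33^(-0.07551) = 288.1·0.82722 = 238.322.
At 8454 K (t = 84.54):
  G = 288.1·(84.54 − 60)^(-0.07551) = 288.1·24.54^(-0.07551) = 288.1·0.78533 = 226.253.
Gain = 226.253 / 238.322 = 0.9494 → 0.949.

0.949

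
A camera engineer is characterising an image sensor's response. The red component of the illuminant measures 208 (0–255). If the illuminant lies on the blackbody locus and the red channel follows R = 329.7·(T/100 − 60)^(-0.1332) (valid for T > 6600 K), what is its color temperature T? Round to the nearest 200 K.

9200 K

(t − 60)^(-0.1332) = 208/329.7 = 0.63088.
t − 60 = 0.63088^(1/-0.1332) = 0.63088^(-7.508) = 31.763, so t = 91.763.
T = 100·t = 9176 K → 9200 K to the nearest 200 K.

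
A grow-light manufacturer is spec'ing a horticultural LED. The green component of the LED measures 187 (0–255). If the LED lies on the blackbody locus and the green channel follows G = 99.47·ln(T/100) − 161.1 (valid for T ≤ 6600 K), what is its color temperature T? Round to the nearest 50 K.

ln t = (187 + 161.1) / 99.47 = 3.4995.
t = e^3.4995 = 33.100.
T = 100·t = 3310 K → 3300 K to the nearest 50 K.

3300 K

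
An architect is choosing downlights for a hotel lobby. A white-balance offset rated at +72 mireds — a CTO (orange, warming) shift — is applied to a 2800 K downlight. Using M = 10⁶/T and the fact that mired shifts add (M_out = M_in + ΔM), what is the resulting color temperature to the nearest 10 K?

2330 K

M_in = 10⁶/2800 = 357.14 mireds.
M_out = 357.14 + (+72) = 429.14 mireds.
T_out = 10⁶/429.14 = 2330.2 K → 2330 K.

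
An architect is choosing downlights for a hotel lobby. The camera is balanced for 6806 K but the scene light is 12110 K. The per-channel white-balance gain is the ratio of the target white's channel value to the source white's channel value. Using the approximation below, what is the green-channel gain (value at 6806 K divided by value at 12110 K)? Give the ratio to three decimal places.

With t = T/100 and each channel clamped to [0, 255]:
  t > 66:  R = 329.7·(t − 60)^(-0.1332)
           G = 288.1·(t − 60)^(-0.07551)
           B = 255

At 12110 K (t = 121.1):
  G = 288.1·(121.1 − 60)^(-0.07551) = 288.1·61.1^(-0.07551) = 288.1·0.73305 = 211.193.
At 6806 K (t = 68.06):
  G = 288.1·(68.06 − 60)^(-0.07551) = 288.1·8.06^(-0.07551) = 288.1·0.85421 = 246.097.
Gain = 246.097 / 211.193 = 1.1653 → 1.165.

1.165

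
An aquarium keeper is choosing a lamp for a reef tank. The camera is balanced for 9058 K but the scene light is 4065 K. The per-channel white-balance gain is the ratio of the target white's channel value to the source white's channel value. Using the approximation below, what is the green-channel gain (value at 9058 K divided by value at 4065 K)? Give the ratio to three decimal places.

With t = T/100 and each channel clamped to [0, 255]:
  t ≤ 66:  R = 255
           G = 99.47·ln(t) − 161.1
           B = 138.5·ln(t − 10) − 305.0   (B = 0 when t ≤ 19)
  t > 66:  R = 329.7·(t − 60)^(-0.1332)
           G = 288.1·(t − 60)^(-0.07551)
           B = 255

1.073

At 4065 K (t = 40.65):
  G = 99.47·ln 40.65 − 161.1 = 99.47·3.7050 − 161.1 = 207.436.
At 9058 K (t = 90.58):
  G = 288.1·(90.58 − 60)^(-0.07551) = 288.1·30.58^(-0.07551) = 288.1·0.77239 = 222.525.
Gain = 222.525 / 207.436 = 1.0727 → 1.073.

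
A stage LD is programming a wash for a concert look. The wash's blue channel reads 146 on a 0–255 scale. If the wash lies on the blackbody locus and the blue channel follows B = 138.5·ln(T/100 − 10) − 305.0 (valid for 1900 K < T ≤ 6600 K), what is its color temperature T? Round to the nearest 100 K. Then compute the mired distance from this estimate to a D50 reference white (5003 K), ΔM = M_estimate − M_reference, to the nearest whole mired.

ln(t − 10) = (146 + 305.0) / 138.5 = 3.2563.
t − 10 = e^3.2563 = 25.954, so t = 35.954.
T = 100·t = 3595 K → 3600 K to the nearest 100 K.
M_estimate = 10⁶/3600 = 277.78; M_reference = 10⁶/5003 = 199.88.
ΔM = 277.78 − 199.88 = 77.90 → +78 mireds.

+78 mireds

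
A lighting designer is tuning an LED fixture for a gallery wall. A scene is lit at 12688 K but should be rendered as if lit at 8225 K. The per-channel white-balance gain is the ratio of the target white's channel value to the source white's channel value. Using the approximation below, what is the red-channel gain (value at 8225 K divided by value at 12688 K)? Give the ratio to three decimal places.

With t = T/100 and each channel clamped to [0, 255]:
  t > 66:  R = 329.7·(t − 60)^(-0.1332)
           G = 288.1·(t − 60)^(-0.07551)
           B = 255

At 12688 K (t = 126.88):
  R = 329.7·(126.88 − 60)^(-0.1332) = 329.7·66.88^(-0.1332) = 329.7·0.57131 = 188.360.
At 8225 K (t = 82.25):
  R = 329.7·(82.25 − 60)^(-0.1332) = 329.7·22.25^(-0.1332) = 329.7·0.66151 = 218.099.
Gain = 218.099 / 188.360 = 1.1579 → 1.158.

1.158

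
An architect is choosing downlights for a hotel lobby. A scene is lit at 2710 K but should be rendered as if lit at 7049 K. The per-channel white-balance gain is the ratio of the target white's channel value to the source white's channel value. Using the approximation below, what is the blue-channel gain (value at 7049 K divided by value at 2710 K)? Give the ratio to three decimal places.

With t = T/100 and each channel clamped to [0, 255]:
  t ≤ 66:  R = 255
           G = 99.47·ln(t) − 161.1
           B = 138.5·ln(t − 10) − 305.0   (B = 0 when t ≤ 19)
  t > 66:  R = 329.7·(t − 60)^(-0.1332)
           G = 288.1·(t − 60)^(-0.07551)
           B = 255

2.891

At 2710 K (t = 27.1):
  B = 138.5·ln(27.1 − 10) − 305.0 = 138.5·ln 17.1 − 305.0 = 138.5·2.8391 − 305.0 = 88.212.
At 7049 K (t = 70.49):
  B = 255 by definition for t > 66.
Gain = 255.000 / 88.212 = 2.8908 → 2.891.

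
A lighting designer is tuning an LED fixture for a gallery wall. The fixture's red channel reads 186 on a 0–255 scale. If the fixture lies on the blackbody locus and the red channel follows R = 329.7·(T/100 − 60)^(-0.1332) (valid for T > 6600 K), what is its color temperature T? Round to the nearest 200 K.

(t − 60)^(-0.1332) = 186/329.7 = 0.56415.
t − 60 = 0.56415^(1/-0.1332) = 0.56415^(-7.508) = 73.521, so t = 133.521.
T = 100·t = 13352 K → 13400 K to the nearest 200 K.

13400 K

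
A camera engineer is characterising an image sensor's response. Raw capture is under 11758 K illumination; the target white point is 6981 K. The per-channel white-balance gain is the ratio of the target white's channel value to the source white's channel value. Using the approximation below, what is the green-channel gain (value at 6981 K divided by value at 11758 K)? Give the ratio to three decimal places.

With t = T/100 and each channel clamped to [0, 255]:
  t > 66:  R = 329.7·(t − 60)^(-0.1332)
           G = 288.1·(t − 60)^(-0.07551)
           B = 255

At 11758 K (t = 117.58):
  G = 288.1·(117.58 − 60)^(-0.07551) = 288.1·57.58^(-0.07551) = 288.1·0.73635 = 212.141.
At 6981 K (t = 69.81):
  G = 288.1·(69.81 − 60)^(-0.07551) = 288.1·9.81^(-0.07551) = 288.1·0.84163 = 242.472.
Gain = 242.472 / 212.141 = 1.1430 → 1.143.

1.143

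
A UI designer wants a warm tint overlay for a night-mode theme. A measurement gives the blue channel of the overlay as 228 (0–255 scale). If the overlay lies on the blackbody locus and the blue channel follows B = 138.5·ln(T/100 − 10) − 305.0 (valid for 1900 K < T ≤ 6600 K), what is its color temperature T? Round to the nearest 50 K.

5700 K

ln(t − 10) = (228 + 305.0) / 138.5 = 3.8484.
t − 10 = e^3.8484 = 46.917, so t = 56.917.
T = 100·t = 5692 K → 5700 K to the nearest 50 K.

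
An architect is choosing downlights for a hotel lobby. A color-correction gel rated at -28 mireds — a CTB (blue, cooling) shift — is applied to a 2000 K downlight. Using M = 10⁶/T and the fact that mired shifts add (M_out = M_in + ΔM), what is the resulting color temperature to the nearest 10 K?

2120 K

M_in = 10⁶/2000 = 500.00 mireds.
M_out = 500.00 + (-28) = 472.00 mireds.
T_out = 10⁶/472.00 = 2118.6 K → 2120 K.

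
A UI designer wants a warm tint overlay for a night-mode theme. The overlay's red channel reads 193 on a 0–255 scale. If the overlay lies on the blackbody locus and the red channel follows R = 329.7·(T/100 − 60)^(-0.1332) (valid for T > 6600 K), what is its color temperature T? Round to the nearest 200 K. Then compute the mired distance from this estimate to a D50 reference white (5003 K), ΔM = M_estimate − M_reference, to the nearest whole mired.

-114 mireds

(t − 60)^(-0.1332) = 193/329.7 = 0.58538.
t − 60 = 0.58538^(1/-0.1332) = 0.58538^(-7.508) = 55.713, so t = 115.713.
T = 100·t = 11571 K → 11600 K to the nearest 200 K.
M_estimate = 10⁶/11600 = 86.21; M_reference = 10⁶/5003 = 199.88.
ΔM = 86.21 − 199.88 = -113.67 → -114 mireds.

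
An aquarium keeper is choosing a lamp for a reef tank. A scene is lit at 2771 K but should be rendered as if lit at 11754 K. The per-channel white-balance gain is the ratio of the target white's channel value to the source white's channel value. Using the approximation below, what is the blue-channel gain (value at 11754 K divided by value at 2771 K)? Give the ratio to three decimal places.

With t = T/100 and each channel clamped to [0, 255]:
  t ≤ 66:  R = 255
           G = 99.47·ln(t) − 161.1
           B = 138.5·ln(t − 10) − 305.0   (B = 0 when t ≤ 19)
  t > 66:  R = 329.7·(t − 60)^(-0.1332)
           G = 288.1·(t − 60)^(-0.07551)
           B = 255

At 2771 K (t = 27.71):
  B = 138.5·ln(27.71 − 10) − 305.0 = 138.5·ln 17.71 − 305.0 = 138.5·2.8741 − 305.0 = 93.067.
At 11754 K (t = 117.54):
  B = 255 by definition for t > 66.
Gain = 255.000 / 93.067 = 2.7400 → 2.740.

2.740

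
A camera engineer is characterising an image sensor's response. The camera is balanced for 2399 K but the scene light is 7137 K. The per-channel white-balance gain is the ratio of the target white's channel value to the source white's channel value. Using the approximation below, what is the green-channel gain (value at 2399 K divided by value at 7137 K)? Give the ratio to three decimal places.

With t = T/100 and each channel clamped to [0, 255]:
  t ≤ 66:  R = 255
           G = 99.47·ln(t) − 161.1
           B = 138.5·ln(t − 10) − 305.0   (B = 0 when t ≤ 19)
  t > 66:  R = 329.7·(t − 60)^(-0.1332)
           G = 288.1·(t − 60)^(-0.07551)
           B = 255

0.646

At 7137 K (t = 71.37):
  G = 288.1·(71.37 − 60)^(-0.07551) = 288.1·11.37^(-0.07551) = 288.1·0.83230 = 239.785.
At 2399 K (t = 23.99):
  G = 99.47·ln 23.99 − 161.1 = 99.47·3.1776 − 161.1 = 154.980.
Gain = 154.980 / 239.785 = 0.6463 → 0.646.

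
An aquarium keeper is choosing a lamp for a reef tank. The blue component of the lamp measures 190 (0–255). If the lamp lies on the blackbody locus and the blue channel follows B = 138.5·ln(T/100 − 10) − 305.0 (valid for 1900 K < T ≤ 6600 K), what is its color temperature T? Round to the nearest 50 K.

4550 K

ln(t − 10) = (190 + 305.0) / 138.5 = 3.5740.
t − 10 = e^3.5740 = 35.659, so t = 45.659.
T = 100·t = 4566 K → 4550 K to the nearest 50 K.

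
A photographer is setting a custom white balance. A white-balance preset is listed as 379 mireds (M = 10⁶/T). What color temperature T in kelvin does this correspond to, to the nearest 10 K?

2640 K

T = 10⁶ / 379 = 2638.52 K → 2640 K.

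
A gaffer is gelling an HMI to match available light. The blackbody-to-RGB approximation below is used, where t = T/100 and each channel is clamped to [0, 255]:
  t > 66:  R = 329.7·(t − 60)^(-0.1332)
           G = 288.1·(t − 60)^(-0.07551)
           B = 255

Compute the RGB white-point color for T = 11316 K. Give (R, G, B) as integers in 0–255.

t = 11316/100 = 113.16; the t > 66 branch applies.
R = 329.7·(113.16 − 60)^(-0.1332) = 329.7·53.16^(-0.1332) = 329.7·0.58905 = 194.210.
G = 288.1·(113.16 − 60)^(-0.07551) = 288.1·53.16^(-0.07551) = 288.1·0.74080 = 213.425.
B = 255 by definition for t > 66.
Rounded: (194, 213, 255).

(194, 213, 255)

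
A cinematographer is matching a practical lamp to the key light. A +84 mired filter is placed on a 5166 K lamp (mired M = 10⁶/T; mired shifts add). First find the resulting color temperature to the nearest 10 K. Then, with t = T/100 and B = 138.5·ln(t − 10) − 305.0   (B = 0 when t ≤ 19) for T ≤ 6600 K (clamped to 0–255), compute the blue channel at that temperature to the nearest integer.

146

M_in = 10⁶/5166 = 193.57; M_out = 193.57 + (+84) = 277.57.
T_out = 10⁶/277.57 = 3602.7 K → 3600 K; t = 36.
B = 138.5·ln(36 − 10) − 305.0 = 138.5·ln 26 − 305.0 = 138.5·3.2581 − 305.0 = 146.246.
Rounded: 146.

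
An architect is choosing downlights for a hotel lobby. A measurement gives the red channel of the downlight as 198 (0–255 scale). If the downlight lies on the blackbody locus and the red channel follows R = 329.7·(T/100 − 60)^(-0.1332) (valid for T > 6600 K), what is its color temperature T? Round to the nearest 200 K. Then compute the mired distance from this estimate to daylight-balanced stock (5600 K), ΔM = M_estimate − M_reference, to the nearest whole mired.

-84 mireds

(t − 60)^(-0.1332) = 198/329.7 = 0.60055.
t − 60 = 0.60055^(1/-0.1332) = 0.60055^(-7.508) = 45.980, so t = 105.980.
T = 100·t = 10598 K → 10600 K to the nearest 200 K.
M_estimate = 10⁶/10600 = 94.34; M_reference = 10⁶/5600 = 178.57.
ΔM = 94.34 − 178.57 = -84.23 → -84 mireds.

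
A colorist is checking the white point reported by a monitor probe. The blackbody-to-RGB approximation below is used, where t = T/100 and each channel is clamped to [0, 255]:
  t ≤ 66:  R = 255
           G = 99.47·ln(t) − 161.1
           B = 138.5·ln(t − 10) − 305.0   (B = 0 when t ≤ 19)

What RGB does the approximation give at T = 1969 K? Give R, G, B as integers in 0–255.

R=255, G=135, B=10

t = 1969/100 = 19.69; the t ≤ 66 branch applies.
R = 255 by definition for t ≤ 66.
G = 99.47·ln 19.69 − 161.1 = 99.47·2.9801 − 161.1 = 135.332.
B = 138.5·ln(19.69 − 10) − 305.0 = 138.5·ln 9.69 − 305.0 = 138.5·2.2711 − 305.0 = 9.547.
Rounded: (255, 135, 10).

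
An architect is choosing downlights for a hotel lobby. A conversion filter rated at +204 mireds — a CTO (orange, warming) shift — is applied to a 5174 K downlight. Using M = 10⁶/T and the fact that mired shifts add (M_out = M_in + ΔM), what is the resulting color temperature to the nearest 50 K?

M_in = 10⁶/5174 = 193.27 mireds.
M_out = 193.27 + (+204) = 397.27 mireds.
T_out = 10⁶/397.27 = 2517.2 K → 2500 K.

2500 K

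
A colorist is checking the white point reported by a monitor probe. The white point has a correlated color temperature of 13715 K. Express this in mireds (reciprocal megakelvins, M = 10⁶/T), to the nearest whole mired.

73 mireds

M = 10⁶ / 13715 = 72.913 → 73 mireds.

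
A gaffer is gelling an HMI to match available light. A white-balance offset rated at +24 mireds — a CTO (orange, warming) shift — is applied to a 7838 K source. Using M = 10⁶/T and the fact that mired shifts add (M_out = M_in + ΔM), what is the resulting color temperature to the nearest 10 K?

M_in = 10⁶/7838 = 127.58 mireds.
M_out = 127.58 + (+24) = 151.58 mireds.
T_out = 10⁶/151.58 = 6597.0 K → 6600 K.

6600 K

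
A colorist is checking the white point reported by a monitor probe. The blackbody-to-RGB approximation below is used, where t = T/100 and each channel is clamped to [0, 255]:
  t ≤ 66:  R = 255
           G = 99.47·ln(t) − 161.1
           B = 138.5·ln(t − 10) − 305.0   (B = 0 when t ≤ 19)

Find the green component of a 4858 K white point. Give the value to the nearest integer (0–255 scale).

225

t = 4858/100 = 48.58; the t ≤ 66 branch applies.
G = 99.47·ln 48.58 − 161.1 = 99.47·3.8832 − 161.1 = 225.163.
Rounded: 225.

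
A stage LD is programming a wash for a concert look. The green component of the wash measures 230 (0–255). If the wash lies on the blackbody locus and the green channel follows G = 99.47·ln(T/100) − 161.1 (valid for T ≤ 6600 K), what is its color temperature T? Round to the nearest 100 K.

ln t = (230 + 161.1) / 99.47 = 3.9318.
t = e^3.9318 = 51.001.
T = 100·t = 5100 K → 5100 K to the nearest 100 K.

5100 K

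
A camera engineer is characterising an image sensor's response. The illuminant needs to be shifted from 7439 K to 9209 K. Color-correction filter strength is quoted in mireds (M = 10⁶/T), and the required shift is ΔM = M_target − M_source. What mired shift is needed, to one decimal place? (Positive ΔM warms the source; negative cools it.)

M_source = 10⁶/7439 = 134.427; M_target = 10⁶/9209 = 108.589.
ΔM = 108.589 − 134.427 = -25.837 → -25.8 mireds, a cooling shift.

-25.8 mireds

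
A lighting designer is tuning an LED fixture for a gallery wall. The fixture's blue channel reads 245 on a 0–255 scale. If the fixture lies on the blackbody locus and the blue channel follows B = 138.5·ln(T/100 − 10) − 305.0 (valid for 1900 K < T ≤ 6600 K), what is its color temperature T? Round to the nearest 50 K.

6300 K

ln(t − 10) = (245 + 305.0) / 138.5 = 3.9711.
t − 10 = e^3.9711 = 53.044, so t = 63.044.
T = 100·t = 6304 K → 6300 K to the nearest 50 K.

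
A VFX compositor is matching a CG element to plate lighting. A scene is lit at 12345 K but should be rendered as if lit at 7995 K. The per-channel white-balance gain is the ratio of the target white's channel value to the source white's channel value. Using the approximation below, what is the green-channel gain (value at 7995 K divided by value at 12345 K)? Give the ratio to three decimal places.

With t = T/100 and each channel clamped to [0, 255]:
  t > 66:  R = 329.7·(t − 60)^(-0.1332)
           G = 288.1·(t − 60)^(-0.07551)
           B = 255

1.091

At 12345 K (t = 123.45):
  G = 288.1·(123.45 − 60)^(-0.07551) = 288.1·63.45^(-0.07551) = 288.1·0.73097 = 210.592.
At 7995 K (t = 79.95):
  G = 288.1·(79.95 − 60)^(-0.07551) = 288.1·19.95^(-0.07551) = 288.1·0.79770 = 229.818.
Gain = 229.818 / 210.592 = 1.0913 → 1.091.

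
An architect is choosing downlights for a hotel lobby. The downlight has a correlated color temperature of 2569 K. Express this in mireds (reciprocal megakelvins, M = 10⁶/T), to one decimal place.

389.3 mireds

M = 10⁶ / 2569 = 389.257 → 389.3 mireds.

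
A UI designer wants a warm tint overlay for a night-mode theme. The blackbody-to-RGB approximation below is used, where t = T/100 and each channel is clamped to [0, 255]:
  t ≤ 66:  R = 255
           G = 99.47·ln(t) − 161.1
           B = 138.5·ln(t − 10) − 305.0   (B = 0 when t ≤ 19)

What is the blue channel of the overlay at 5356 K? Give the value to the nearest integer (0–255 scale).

t = 5356/100 = 53.56; the t ≤ 66 branch applies.
B = 138.5·ln(53.56 − 10) − 305.0 = 138.5·ln 43.56 − 305.0 = 138.5·3.7741 − 305.0 = 217.718.
Rounded: 218.

218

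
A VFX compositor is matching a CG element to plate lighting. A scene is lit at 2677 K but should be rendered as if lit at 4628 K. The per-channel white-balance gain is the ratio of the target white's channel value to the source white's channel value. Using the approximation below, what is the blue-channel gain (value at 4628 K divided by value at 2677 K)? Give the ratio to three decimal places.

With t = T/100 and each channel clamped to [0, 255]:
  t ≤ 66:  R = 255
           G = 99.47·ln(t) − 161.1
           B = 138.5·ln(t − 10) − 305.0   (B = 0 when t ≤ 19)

At 2677 K (t = 26.77):
  B = 138.5·ln(26.77 − 10) − 305.0 = 138.5·ln 16.77 − 305.0 = 138.5·2.8196 − 305.0 = 85.513.
At 4628 K (t = 46.28):
  B = 138.5·ln(46.28 − 10) − 305.0 = 138.5·ln 36.28 − 305.0 = 138.5·3.5913 − 305.0 = 192.390.
Gain = 192.390 / 85.513 = 2.2498 → 2.250.

2.250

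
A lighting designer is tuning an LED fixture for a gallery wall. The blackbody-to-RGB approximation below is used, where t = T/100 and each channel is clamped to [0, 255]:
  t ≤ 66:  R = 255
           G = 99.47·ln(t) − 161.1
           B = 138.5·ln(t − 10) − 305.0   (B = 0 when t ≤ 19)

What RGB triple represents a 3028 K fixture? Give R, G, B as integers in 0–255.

R=255, G=178, B=112

t = 3028/100 = 30.28; the t ≤ 66 branch applies.
R = 255 by definition for t ≤ 66.
G = 99.47·ln 30.28 − 161.1 = 99.47·3.4105 − 161.1 = 178.141.
B = 138.5·ln(30.28 − 10) − 305.0 = 138.5·ln 20.28 − 305.0 = 138.5·3.0096 − 305.0 = 111.834.
Rounded: (255, 178, 112).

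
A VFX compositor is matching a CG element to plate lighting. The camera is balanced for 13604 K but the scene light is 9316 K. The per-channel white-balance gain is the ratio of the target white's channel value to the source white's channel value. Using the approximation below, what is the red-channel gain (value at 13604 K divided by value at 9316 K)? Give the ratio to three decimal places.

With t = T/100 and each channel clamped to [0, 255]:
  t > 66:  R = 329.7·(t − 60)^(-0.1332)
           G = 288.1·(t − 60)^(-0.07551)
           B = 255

At 9316 K (t = 93.16):
  R = 329.7·(93.16 − 60)^(-0.1332) = 329.7·33.16^(-0.1332) = 329.7·0.62727 = 206.811.
At 13604 K (t = 136.04):
  R = 329.7·(136.04 − 60)^(-0.1332) = 329.7·76.04^(-0.1332) = 329.7·0.56162 = 185.167.
Gain = 185.167 / 206.811 = 0.8953 → 0.895.

0.895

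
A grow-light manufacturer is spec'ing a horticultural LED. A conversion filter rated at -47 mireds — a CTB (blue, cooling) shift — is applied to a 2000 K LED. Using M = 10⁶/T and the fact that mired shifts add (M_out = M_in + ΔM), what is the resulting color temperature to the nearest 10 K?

M_in = 10⁶/2000 = 500.00 mireds.
M_out = 500.00 + (-47) = 453.00 mireds.
T_out = 10⁶/453.00 = 2207.5 K → 2210 K.

2210 K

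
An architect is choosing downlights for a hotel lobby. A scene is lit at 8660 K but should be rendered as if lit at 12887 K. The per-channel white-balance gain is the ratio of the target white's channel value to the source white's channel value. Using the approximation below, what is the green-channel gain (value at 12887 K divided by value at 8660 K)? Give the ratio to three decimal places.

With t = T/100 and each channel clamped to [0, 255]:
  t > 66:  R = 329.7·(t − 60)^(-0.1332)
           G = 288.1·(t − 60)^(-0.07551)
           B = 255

At 8660 K (t = 86.6):
  G = 288.1·(86.6 − 60)^(-0.07551) = 288.1·26.6^(-0.07551) = 288.1·0.78056 = 224.880.
At 12887 K (t = 128.87):
  G = 288.1·(128.87 − 60)^(-0.07551) = 288.1·68.87^(-0.07551) = 288.1·0.72646 = 209.292.
Gain = 209.292 / 224.880 = 0.9307 → 0.931.

0.931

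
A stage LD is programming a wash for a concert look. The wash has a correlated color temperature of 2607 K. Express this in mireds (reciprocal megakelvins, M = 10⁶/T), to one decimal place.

M = 10⁶ / 2607 = 383.583 → 383.6 mireds.

383.6 mireds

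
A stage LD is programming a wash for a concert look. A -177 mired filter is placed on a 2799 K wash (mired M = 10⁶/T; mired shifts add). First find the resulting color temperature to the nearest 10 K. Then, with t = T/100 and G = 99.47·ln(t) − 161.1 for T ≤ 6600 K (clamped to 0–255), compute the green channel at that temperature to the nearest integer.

238

M_in = 10⁶/2799 = 357.27; M_out = 357.27 + (-177) = 180.27.
T_out = 10⁶/180.27 = 5547.2 K → 5550 K; t = 55.5.
G = 99.47·ln 55.5 − 161.1 = 99.47·4.0164 − 161.1 = 238.410.
Rounded: 238.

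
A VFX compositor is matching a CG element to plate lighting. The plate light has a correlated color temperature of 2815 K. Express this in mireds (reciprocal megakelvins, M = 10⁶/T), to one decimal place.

M = 10⁶ / 2815 = 355.240 → 355.2 mireds.

355.2 mireds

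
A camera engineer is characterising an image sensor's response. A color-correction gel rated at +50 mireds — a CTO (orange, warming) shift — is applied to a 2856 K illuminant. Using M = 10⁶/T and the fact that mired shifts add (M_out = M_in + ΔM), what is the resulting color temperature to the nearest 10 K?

M_in = 10⁶/2856 = 350.14 mireds.
M_out = 350.14 + (+50) = 400.14 mireds.
T_out = 10⁶/400.14 = 2499.1 K → 2500 K.

2500 K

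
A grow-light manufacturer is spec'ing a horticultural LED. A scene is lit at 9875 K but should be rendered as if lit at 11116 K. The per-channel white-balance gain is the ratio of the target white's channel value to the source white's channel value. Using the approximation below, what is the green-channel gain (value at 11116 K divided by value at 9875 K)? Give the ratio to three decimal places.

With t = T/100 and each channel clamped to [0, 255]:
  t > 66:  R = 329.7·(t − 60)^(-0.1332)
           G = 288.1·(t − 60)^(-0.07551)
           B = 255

At 9875 K (t = 98.75):
  G = 288.1·(98.75 − 60)^(-0.07551) = 288.1·38.75^(-0.07551) = 288.1·0.75870 = 218.581.
At 11116 K (t = 111.16):
  G = 288.1·(111.16 − 60)^(-0.07551) = 288.1·51.16^(-0.07551) = 288.1·0.74295 = 214.043.
Gain = 214.043 / 218.581 = 0.9792 → 0.979.

0.979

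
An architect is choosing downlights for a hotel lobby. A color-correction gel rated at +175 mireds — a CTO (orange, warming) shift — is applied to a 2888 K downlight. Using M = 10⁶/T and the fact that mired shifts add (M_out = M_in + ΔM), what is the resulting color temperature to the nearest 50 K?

1900 K

M_in = 10⁶/2888 = 346.26 mireds.
M_out = 346.26 + (+175) = 521.26 mireds.
T_out = 10⁶/521.26 = 1918.4 K → 1900 K.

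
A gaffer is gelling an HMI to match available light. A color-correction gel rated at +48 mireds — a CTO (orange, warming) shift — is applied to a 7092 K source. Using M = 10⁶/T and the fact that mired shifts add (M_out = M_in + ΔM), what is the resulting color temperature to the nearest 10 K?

5290 K

M_in = 10⁶/7092 = 141.00 mireds.
M_out = 141.00 + (+48) = 189.00 mireds.
T_out = 10⁶/189.00 = 5290.9 K → 5290 K.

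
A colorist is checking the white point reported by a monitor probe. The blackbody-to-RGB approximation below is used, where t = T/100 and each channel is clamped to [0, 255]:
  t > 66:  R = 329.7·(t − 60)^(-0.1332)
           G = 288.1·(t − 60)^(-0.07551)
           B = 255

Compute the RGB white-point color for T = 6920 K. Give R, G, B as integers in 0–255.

t = 6920/100 = 69.2; the t > 66 branch applies.
R = 329.7·(69.2 − 60)^(-0.1332) = 329.7·9.2^(-0.1332) = 329.7·0.74409 = 245.325.
G = 288.1·(69.2 − 60)^(-0.07551) = 288.1·9.2^(-0.07551) = 288.1·0.84572 = 243.651.
B = 255 by definition for t > 66.
Rounded: (245, 244, 255).

R=245, G=244, B=255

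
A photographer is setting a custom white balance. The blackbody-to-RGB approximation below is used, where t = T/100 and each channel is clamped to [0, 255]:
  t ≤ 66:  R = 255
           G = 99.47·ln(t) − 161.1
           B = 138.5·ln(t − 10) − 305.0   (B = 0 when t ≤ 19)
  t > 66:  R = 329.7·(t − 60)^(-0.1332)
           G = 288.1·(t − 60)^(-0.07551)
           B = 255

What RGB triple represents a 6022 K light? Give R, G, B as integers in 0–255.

R=255, G=247, B=237

t = 6022/100 = 60.22; the t ≤ 66 branch applies.
R = 255 by definition for t ≤ 66.
G = 99.47·ln 60.22 − 161.1 = 99.47·4.0980 − 161.1 = 246.529.
B = 138.5·ln(60.22 − 10) − 305.0 = 138.5·ln 50.22 − 305.0 = 138.5·3.9164 − 305.0 = 237.423.
Rounded: (255, 247, 237).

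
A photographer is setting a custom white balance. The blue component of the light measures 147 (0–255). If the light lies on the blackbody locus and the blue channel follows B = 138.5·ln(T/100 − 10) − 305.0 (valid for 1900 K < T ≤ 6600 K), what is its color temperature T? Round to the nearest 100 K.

3600 K

ln(t − 10) = (147 + 305.0) / 138.5 = 3.2635.
t − 10 = e^3.2635 = 26.142, so t = 36.142.
T = 100·t = 3614 K → 3600 K to the nearest 100 K.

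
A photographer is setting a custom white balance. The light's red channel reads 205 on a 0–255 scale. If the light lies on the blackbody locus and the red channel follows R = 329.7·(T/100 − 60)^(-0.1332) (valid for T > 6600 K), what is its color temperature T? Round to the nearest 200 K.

(t − 60)^(-0.1332) = 205/329.7 = 0.62178.
t − 60 = 0.62178^(1/-0.1332) = 0.62178^(-7.508) = 35.423, so t = 95.423.
T = 100·t = 9542 K → 9600 K to the nearest 200 K.

9600 K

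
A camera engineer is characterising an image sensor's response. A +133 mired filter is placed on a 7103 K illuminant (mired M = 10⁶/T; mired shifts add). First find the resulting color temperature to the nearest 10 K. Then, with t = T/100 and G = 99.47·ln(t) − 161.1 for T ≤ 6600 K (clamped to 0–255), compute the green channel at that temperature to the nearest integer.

197

M_in = 10⁶/7103 = 140.79; M_out = 140.79 + (+133) = 273.79.
T_out = 10⁶/273.79 = 3652.5 K → 3650 K; t = 36.5.
G = 99.47·ln 36.5 − 161.1 = 99.47·3.5973 − 161.1 = 196.725.
Rounded: 197.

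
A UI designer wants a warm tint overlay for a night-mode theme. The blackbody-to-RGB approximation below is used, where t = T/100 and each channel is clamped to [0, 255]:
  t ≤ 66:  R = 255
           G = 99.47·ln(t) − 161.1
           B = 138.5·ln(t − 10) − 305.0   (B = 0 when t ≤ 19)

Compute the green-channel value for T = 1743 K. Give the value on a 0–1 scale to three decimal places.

t = 1743/100 = 17.43; the t ≤ 66 branch applies.
G = 99.47·ln 17.43 − 161.1 = 99.47·2.8582 − 161.1 = 123.204.
On a 0–1 scale: 123.204/255 = 0.4832 → 0.483.

0.483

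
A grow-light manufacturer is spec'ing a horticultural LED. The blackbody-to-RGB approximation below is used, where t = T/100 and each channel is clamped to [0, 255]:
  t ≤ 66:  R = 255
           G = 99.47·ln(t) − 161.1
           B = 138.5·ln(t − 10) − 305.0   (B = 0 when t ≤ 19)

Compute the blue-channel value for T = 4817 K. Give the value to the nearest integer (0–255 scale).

t = 4817/100 = 48.17; the t ≤ 66 branch applies.
B = 138.5·ln(48.17 − 10) − 305.0 = 138.5·ln 38.17 − 305.0 = 138.5·3.6420 − 305.0 = 199.424.
Rounded: 199.

199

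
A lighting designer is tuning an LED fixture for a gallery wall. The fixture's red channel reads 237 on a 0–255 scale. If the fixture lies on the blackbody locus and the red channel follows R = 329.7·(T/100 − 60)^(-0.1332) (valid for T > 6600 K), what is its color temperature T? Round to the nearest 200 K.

7200 K

(t − 60)^(-0.1332) = 237/329.7 = 0.71884.
t − 60 = 0.71884^(1/-0.1332) = 0.71884^(-7.508) = 11.922, so t = 71.922.
T = 100·t = 7192 K → 7200 K to the nearest 200 K.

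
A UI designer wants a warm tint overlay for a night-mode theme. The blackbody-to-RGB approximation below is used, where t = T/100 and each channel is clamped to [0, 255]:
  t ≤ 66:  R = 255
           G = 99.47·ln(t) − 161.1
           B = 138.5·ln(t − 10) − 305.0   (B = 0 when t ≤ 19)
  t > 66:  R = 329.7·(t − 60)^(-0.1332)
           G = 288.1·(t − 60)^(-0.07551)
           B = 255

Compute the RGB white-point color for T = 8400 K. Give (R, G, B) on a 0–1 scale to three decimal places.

(0.847, 0.889, 1.000)

t = 8400/100 = 84; the t > 66 branch applies.
R = 329.7·(84 − 60)^(-0.1332) = 329.7·24^(-0.1332) = 329.7·0.65487 = 215.911.
G = 288.1·(84 − 60)^(-0.07551) = 288.1·24^(-0.07551) = 288.1·0.78665 = 226.633.
B = 255 by definition for t > 66.
Dividing each by 255: (0.8467, 0.8888, 1.0000) → (0.847, 0.889, 1.000).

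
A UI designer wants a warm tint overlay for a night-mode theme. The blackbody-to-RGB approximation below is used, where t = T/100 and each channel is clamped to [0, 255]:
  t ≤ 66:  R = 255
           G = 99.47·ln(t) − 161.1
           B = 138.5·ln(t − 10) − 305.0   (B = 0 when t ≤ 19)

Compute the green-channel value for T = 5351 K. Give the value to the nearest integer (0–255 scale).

235

t = 5351/100 = 53.51; the t ≤ 66 branch applies.
G = 99.47·ln 53.51 − 161.1 = 99.47·3.9799 − 161.1 = 234.778.
Rounded: 235.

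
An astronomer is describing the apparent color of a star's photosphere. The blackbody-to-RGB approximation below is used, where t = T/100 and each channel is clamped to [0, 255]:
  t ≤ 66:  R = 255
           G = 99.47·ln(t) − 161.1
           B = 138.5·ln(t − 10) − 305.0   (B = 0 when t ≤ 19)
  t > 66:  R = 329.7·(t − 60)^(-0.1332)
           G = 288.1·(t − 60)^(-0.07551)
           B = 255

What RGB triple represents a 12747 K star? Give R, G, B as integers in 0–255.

t = 12747/100 = 127.47; the t > 66 branch applies.
R = 329.7·(127.47 − 60)^(-0.1332) = 329.7·67.47^(-0.1332) = 329.7·0.57064 = 188.140.
G = 288.1·(127.47 − 60)^(-0.07551) = 288.1·67.47^(-0.07551) = 288.1·0.72759 = 209.617.
B = 255 by definition for t > 66.
Rounded: (188, 210, 255).

R=188, G=210, B=255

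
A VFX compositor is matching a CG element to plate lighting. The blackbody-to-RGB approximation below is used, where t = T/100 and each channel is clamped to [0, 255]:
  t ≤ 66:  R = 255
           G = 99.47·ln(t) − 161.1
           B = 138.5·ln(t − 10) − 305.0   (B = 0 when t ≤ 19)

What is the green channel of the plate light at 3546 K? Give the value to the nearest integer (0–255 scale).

t = 3546/100 = 35.46; the t ≤ 66 branch applies.
G = 99.47·ln 35.46 − 161.1 = 99.47·3.5684 − 161.1 = 193.849.
Rounded: 194.

194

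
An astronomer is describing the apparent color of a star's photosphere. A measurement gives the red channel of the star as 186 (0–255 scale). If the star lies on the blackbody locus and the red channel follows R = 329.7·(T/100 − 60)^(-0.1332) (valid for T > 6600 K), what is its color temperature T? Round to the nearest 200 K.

(t − 60)^(-0.1332) = 186/329.7 = 0.56415.
t − 60 = 0.56415^(1/-0.1332) = 0.56415^(-7.508) = 73.521, so t = 133.521.
T = 100·t = 13352 K → 13400 K to the nearest 200 K.

13400 K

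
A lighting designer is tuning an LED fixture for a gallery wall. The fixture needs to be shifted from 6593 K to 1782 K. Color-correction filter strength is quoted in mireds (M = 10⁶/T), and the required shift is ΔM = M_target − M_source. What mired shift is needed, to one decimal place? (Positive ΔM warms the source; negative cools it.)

+409.5 mireds

M_source = 10⁶/6593 = 151.676; M_target = 10⁶/1782 = 561.167.
ΔM = 561.167 − 151.676 = 409.491 → +409.5 mireds, a warming shift.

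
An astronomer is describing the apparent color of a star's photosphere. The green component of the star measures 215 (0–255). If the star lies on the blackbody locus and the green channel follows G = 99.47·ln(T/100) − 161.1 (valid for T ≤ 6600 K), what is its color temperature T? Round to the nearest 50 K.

ln t = (215 + 161.1) / 99.47 = 3.7810.
t = e^3.7810 = 43.862.
T = 100·t = 4386 K → 4400 K to the nearest 50 K.

4400 K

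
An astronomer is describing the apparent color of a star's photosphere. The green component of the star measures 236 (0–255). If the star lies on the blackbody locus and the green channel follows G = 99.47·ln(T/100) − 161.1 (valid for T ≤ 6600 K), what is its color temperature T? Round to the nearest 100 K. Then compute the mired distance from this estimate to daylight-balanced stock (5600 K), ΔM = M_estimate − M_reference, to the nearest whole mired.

+7 mireds

ln t = (236 + 161.1) / 99.47 = 3.9922.
t = e^3.9922 = 54.172.
T = 100·t = 5417 K → 5400 K to the nearest 100 K.
M_estimate = 10⁶/5400 = 185.19; M_reference = 10⁶/5600 = 178.57.
ΔM = 185.19 − 178.57 = 6.61 → +7 mireds.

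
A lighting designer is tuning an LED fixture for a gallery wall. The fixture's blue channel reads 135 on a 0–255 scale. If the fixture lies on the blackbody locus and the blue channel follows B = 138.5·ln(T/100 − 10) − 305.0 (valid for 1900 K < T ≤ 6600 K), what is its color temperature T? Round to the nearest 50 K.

3400 K

ln(t − 10) = (135 + 305.0) / 138.5 = 3.1769.
t − 10 = e^3.1769 = 23.972, so t = 33.972.
T = 100·t = 3397 K → 3400 K to the nearest 50 K.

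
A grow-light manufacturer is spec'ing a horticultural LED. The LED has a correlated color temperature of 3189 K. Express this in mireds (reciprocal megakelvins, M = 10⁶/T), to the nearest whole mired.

314 mireds

M = 10⁶ / 3189 = 313.578 → 314 mireds.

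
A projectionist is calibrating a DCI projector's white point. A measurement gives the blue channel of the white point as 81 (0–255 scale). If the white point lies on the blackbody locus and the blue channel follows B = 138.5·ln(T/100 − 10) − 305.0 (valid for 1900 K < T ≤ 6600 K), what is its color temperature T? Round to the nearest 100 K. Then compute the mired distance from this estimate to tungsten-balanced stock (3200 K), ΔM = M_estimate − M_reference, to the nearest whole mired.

ln(t − 10) = (81 + 305.0) / 138.5 = 2.7870.
t − 10 = e^2.7870 = 16.232, so t = 26.232.
T = 100·t = 2623 K → 2600 K to the nearest 100 K.
M_estimate = 10⁶/2600 = 384.62; M_reference = 10⁶/3200 = 312.50.
ΔM = 384.62 − 312.50 = 72.12 → +72 mireds.

+72 mireds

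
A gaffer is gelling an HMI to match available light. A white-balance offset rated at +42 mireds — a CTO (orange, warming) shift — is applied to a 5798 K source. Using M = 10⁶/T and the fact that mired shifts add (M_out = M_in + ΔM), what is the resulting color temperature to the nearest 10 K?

M_in = 10⁶/5798 = 172.47 mireds.
M_out = 172.47 + (+42) = 214.47 mireds.
T_out = 10⁶/214.47 = 4662.6 K → 4660 K.

4660 K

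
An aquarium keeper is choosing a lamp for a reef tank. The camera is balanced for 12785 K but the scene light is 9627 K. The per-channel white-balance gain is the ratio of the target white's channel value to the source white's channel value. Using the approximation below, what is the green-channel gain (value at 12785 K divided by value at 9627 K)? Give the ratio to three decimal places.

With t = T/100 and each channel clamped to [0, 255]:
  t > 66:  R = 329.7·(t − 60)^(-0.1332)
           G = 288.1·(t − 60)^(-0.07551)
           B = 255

0.954

At 9627 K (t = 96.27):
  G = 288.1·(96.27 − 60)^(-0.07551) = 288.1·36.27^(-0.07551) = 288.1·0.76250 = 219.676.
At 12785 K (t = 127.85):
  G = 288.1·(127.85 − 60)^(-0.07551) = 288.1·67.85^(-0.07551) = 288.1·0.72728 = 209.528.
Gain = 209.528 / 219.676 = 0.9538 → 0.954.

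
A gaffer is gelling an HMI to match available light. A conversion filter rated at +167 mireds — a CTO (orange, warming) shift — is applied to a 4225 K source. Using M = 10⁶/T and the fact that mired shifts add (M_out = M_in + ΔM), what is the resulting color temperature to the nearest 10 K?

2480 K

M_in = 10⁶/4225 = 236.69 mireds.
M_out = 236.69 + (+167) = 403.69 mireds.
T_out = 10⁶/403.69 = 2477.2 K → 2480 K.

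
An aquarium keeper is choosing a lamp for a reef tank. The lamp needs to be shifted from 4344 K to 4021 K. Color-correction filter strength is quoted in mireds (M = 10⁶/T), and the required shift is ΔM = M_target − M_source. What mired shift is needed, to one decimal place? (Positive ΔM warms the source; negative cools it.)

M_source = 10⁶/4344 = 230.203; M_target = 10⁶/4021 = 248.694.
ΔM = 248.694 − 230.203 = 18.492 → +18.5 mireds, a warming shift.

+18.5 mireds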